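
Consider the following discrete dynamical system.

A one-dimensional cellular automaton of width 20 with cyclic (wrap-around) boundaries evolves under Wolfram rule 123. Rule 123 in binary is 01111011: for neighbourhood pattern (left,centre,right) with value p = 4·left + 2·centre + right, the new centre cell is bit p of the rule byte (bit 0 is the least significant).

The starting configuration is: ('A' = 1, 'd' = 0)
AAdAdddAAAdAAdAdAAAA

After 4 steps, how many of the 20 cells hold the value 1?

step 0: AAdAdddAAAdAAdAdAAAA
step 1: dAAdAAAAdAAAAAdAAddd
step 2: AAAAAddAAAdddAAAAAAA
step 3: ddddAAAAdAAAAAdddddd
step 4: AAAAAddAAAdddAAAAAAA

15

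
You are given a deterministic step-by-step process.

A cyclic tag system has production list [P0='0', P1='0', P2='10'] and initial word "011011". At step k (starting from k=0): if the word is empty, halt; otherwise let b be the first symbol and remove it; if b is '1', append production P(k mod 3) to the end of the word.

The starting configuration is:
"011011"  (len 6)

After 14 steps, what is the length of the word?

0) "011011"  (len 6)
1) "11011"  (len 5)
2) "10110"  (len 5)
3) "011010"  (len 6)
4) "11010"  (len 5)
5) "10100"  (len 5)
6) "010010"  (len 6)
7) "10010"  (len 5)
8) "00100"  (len 5)
9) "0100"  (len 4)
10) "100"  (len 3)
11) "000"  (len 3)
12) "00"  (len 2)
13) "0"  (len 1)
14) (halted — word empty)

0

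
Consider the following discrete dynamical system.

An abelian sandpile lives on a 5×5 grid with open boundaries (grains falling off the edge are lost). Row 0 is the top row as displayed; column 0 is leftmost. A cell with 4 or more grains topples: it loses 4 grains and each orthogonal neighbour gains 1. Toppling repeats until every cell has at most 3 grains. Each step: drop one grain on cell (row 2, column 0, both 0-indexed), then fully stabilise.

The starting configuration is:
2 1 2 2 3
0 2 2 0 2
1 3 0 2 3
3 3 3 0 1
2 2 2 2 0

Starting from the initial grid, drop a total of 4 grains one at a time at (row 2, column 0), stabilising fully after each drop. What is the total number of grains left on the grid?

45

0) 2 1 2 2 3
0 2 2 0 2
1 3 0 2 3
3 3 3 0 1
2 2 2 2 0
1) 2 1 2 2 3
0 2 2 0 2
2 3 0 2 3
3 3 3 0 1
2 2 2 2 0
2) 2 1 2 2 3
0 2 2 0 2
3 3 0 2 3
3 3 3 0 1
2 2 2 2 0
3) 2 1 2 2 3
1 3 2 0 2
2 1 2 2 3
1 2 0 1 1
3 3 3 2 0
4) 2 1 2 2 3
1 3 2 0 2
3 1 2 2 3
1 2 0 1 1
3 3 3 2 0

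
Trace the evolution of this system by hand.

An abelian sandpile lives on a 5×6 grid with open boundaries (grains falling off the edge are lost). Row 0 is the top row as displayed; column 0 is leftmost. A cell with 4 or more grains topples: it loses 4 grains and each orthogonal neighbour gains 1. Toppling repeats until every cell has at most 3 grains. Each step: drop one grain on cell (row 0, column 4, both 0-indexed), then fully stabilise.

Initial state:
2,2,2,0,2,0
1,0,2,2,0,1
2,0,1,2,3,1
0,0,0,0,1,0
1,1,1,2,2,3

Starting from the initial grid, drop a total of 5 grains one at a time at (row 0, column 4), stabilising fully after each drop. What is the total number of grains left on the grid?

k=0  2,2,2,0,2,0
1,0,2,2,0,1
2,0,1,2,3,1
0,0,0,0,1,0
1,1,1,2,2,3
k=1  2,2,2,0,3,0
1,0,2,2,0,1
2,0,1,2,3,1
0,0,0,0,1,0
1,1,1,2,2,3
k=2  2,2,2,1,0,1
1,0,2,2,1,1
2,0,1,2,3,1
0,0,0,0,1,0
1,1,1,2,2,3
k=3  2,2,2,1,1,1
1,0,2,2,1,1
2,0,1,2,3,1
0,0,0,0,1,0
1,1,1,2,2,3
k=4  2,2,2,1,2,1
1,0,2,2,1,1
2,0,1,2,3,1
0,0,0,0,1,0
1,1,1,2,2,3
k=5  2,2,2,1,3,1
1,0,2,2,1,1
2,0,1,2,3,1
0,0,0,0,1,0
1,1,1,2,2,3

38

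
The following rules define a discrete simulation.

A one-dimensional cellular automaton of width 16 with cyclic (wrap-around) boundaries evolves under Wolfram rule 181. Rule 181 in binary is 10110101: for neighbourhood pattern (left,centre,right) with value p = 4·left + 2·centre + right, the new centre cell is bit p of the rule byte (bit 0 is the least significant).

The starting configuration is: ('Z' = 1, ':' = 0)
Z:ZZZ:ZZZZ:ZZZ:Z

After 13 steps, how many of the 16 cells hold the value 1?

7

step 0: Z:ZZZ:ZZZZ:ZZZ:Z
step 1: :Z:Z:Z:ZZ:Z:Z:Z:
step 2: :ZZZZZZ::ZZZZZZZ
step 3: Z:ZZZZ:Z::ZZZZZ:
step 4: ZZ:ZZ:ZZZ::ZZZ:Z
step 5: Z:Z::Z:Z:Z::Z:Z:
step 6: ZZZZ:ZZZZZZ:ZZZZ
step 7: ZZZ:Z:ZZZZ:Z:ZZZ
step 8: ZZ:ZZZ:ZZ:ZZZ:ZZ
step 9: Z:Z:Z:Z::Z:Z:Z:Z
step 10: :ZZZZZZZ:ZZZZZZ:
step 11: ::ZZZZZ:Z:ZZZZ:Z
step 12: Z::ZZZ:ZZZ:ZZ:ZZ
step 13: :Z::Z:Z:Z:Z::Z:Z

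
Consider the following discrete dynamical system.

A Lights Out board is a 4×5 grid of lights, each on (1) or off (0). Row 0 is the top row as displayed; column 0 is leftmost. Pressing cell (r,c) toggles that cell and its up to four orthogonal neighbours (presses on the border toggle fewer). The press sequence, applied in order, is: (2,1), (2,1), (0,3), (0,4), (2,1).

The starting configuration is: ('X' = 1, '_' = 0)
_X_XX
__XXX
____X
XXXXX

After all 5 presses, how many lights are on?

14

t=0: _X_XX
__XXX
____X
XXXXX
t=1: _X_XX
_XXXX
XXX_X
X_XXX
t=2: _X_XX
__XXX
____X
XXXXX
t=3: _XX__
__X_X
____X
XXXXX
t=4: _XXXX
__X__
____X
XXXXX
t=5: _XXXX
_XX__
XXX_X
X_XXX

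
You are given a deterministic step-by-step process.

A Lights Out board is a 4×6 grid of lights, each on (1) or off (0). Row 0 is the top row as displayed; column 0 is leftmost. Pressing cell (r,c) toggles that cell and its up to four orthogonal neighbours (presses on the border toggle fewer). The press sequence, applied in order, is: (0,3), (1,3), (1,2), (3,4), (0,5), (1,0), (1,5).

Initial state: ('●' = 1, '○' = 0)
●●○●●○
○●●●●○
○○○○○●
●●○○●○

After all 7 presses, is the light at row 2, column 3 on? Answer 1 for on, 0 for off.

k=0  ●●○●●○
○●●●●○
○○○○○●
●●○○●○
k=1  ●●●○○○
○●●○●○
○○○○○●
●●○○●○
k=2  ●●●●○○
○●○●○○
○○○●○●
●●○○●○
k=3  ●●○●○○
○○●○○○
○○●●○●
●●○○●○
k=4  ●●○●○○
○○●○○○
○○●●●●
●●○●○●
k=5  ●●○●●●
○○●○○●
○○●●●●
●●○●○●
k=6  ○●○●●●
●●●○○●
●○●●●●
●●○●○●
k=7  ○●○●●○
●●●○●○
●○●●●○
●●○●○●

1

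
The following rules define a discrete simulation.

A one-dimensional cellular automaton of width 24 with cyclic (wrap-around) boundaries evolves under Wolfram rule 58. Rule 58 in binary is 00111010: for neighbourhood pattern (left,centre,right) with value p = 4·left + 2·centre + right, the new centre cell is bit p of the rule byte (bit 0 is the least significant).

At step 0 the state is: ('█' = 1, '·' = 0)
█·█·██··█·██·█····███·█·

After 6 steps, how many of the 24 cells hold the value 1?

15

step 0: █·█·██··█·██·█····███·█·
step 1: ·█·██·██·██·█·█··██··█·█
step 2: █·██·██·██·█·█·███·██·█·
step 3: ·██·██·██·█·█·██··██·█·█
step 4: ██·██·██·█·█·██·███·█·█·
step 5: █·██·██·█·█·██·██··█·█·█
step 6: ·██·██·█·█·██·██·██·█·██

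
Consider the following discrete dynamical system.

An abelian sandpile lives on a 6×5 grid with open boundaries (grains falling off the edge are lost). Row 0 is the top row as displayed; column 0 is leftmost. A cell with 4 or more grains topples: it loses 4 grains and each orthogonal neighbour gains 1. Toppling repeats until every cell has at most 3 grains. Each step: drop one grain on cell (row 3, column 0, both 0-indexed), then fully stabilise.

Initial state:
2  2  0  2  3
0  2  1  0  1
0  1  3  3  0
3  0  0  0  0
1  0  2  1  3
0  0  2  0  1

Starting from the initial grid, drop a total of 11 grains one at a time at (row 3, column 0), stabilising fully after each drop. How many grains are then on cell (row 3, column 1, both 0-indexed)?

[0] 2  2  0  2  3
0  2  1  0  1
0  1  3  3  0
3  0  0  0  0
1  0  2  1  3
0  0  2  0  1
[1] 2  2  0  2  3
0  2  1  0  1
1  1  3  3  0
0  1  0  0  0
2  0  2  1  3
0  0  2  0  1
[2] 2  2  0  2  3
0  2  1  0  1
1  1  3  3  0
1  1  0  0  0
2  0  2  1  3
0  0  2  0  1
[3] 2  2  0  2  3
0  2  1  0  1
1  1  3  3  0
2  1  0  0  0
2  0  2  1  3
0  0  2  0  1
[4] 2  2  0  2  3
0  2  1  0  1
1  1  3  3  0
3  1  0  0  0
2  0  2  1  3
0  0  2  0  1
[5] 2  2  0  2  3
0  2  1  0  1
2  1  3  3  0
0  2  0  0  0
3  0  2  1  3
0  0  2  0  1
[6] 2  2  0  2  3
0  2  1  0  1
2  1  3  3  0
1  2  0  0  0
3  0  2  1  3
0  0  2  0  1
[7] 2  2  0  2  3
0  2  1  0  1
2  1  3  3  0
2  2  0  0  0
3  0  2  1  3
0  0  2  0  1
[8] 2  2  0  2  3
0  2  1  0  1
2  1  3  3  0
3  2  0  0  0
3  0  2  1  3
0  0  2  0  1
[9] 2  2  0  2  3
0  2  1  0  1
3  1  3  3  0
1  3  0  0  0
0  1  2  1  3
1  0  2  0  1
[10] 2  2  0  2  3
0  2  1  0  1
3  1  3  3  0
2  3  0  0  0
0  1  2  1  3
1  0  2  0  1
[11] 2  2  0  2  3
0  2  1  0  1
3  1  3  3  0
3  3  0  0  0
0  1  2  1  3
1  0  2  0  1

3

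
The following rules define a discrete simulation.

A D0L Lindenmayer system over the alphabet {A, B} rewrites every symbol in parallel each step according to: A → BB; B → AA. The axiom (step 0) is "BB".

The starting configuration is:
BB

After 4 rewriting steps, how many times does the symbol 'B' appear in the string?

32

k=0  BB
k=1  AAAA
k=2  BBBBBBBB
k=3  AAAAAAAAAAAAAAAA
k=4  BBBBBBBBBBBBBBBBBBBBBBBBBBBBBBBB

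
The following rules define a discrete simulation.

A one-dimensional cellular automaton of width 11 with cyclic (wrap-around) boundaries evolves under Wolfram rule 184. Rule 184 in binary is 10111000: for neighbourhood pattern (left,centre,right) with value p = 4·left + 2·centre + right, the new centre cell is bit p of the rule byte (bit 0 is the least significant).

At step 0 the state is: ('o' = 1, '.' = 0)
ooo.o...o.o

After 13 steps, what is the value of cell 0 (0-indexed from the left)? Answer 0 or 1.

[0] ooo.o...o.o
[1] oo.o.o...oo
[2] o.o.o.o..oo
[3] .o.o.o.o.oo
[4] o.o.o.o.oo.
[5] .o.o.o.oo.o
[6] o.o.o.oo.o.
[7] .o.o.oo.o.o
[8] o.o.oo.o.o.
[9] .o.oo.o.o.o
[10] o.oo.o.o.o.
[11] .oo.o.o.o.o
[12] oo.o.o.o.o.
[13] o.o.o.o.o.o

1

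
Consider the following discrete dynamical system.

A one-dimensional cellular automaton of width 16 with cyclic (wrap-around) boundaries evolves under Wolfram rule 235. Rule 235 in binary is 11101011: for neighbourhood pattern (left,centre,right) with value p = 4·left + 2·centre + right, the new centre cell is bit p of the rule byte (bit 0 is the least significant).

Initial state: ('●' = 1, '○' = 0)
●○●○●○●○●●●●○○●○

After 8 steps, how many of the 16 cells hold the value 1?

16

0) ●○●○●○●○●●●●○○●○
1) ○●○●○●○●●●●●○●○●
2) ●○●○●○●●●●●●●○●○
3) ○●○●○●●●●●●●●●○●
4) ●○●○●●●●●●●●●●●○
5) ○●○●●●●●●●●●●●●●
6) ●○●●●●●●●●●●●●●●
7) ●●●●●●●●●●●●●●●●
8) ●●●●●●●●●●●●●●●●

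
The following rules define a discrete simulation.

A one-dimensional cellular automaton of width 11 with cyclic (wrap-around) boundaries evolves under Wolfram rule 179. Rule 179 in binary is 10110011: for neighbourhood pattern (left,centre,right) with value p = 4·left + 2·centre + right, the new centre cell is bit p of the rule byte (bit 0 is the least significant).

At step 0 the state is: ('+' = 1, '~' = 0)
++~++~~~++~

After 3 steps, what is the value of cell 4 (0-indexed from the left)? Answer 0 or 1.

0

gen 0: ++~++~~~++~
gen 1: ~~+~~+++~~+
gen 2: ++~++~+~++~
gen 3: ~~+~~+~+~~+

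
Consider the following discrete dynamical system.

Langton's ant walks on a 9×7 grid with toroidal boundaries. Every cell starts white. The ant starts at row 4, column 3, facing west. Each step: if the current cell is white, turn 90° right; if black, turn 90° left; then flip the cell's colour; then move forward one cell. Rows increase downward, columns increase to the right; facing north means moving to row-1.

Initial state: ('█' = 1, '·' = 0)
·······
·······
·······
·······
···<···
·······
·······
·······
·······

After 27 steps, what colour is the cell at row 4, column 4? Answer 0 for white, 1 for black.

0) ·······
·······
·······
·······
···<···
·······
·······
·······
·······
1) ·······
·······
·······
···^···
···█···
·······
·······
·······
·······
2) ·······
·······
·······
···█>··
···█···
·······
·······
·······
·······
3) ·······
·······
·······
···██··
···█v··
·······
·······
·······
·······
4) ·······
·······
·······
···██··
···<█··
·······
·······
·······
·······
5) ·······
·······
·······
···██··
····█··
···v···
·······
·······
·······
6) ·······
·······
·······
···██··
····█··
··<█···
·······
·······
·······
7) ·······
·······
·······
···██··
··^·█··
··██···
·······
·······
·······
8) ·······
·······
·······
···██··
··█>█··
··██···
·······
·······
·······
9) ·······
·······
·······
···██··
··███··
··█v···
·······
·······
·······
10) ·······
·······
·······
···██··
··███··
··█·>··
·······
·······
·······
11) ·······
·······
·······
···██··
··███··
··█·█··
····v··
·······
·······
12) ·······
·······
·······
···██··
··███··
··█·█··
···<█··
·······
·······
13) ·······
·······
·······
···██··
··███··
··█^█··
···██··
·······
·······
14) ·······
·······
·······
···██··
··███··
··██>··
···██··
·······
·······
15) ·······
·······
·······
···██··
··██^··
··██···
···██··
·······
·······
16) ·······
·······
·······
···██··
··█<···
··██···
···██··
·······
·······
17) ·······
·······
·······
···██··
··█····
··█v···
···██··
·······
·······
18) ·······
·······
·······
···██··
··█····
··█·>··
···██··
·······
·······
19) ·······
·······
·······
···██··
··█····
··█·█··
···█v··
·······
·······
20) ·······
·······
·······
···██··
··█····
··█·█··
···█·>·
·······
·······
21) ·······
·······
·······
···██··
··█····
··█·█··
···█·█·
·····v·
·······
22) ·······
·······
·······
···██··
··█····
··█·█··
···█·█·
····<█·
·······
23) ·······
·······
·······
···██··
··█····
··█·█··
···█^█·
····██·
·······
24) ·······
·······
·······
···██··
··█····
··█·█··
···██>·
····██·
·······
25) ·······
·······
·······
···██··
··█····
··█·█^·
···██··
····██·
·······
26) ·······
·······
·······
···██··
··█····
··█·██>
···██··
····██·
·······
27) ·······
·······
·······
···██··
··█····
··█·███
···██·v
····██·
·······

0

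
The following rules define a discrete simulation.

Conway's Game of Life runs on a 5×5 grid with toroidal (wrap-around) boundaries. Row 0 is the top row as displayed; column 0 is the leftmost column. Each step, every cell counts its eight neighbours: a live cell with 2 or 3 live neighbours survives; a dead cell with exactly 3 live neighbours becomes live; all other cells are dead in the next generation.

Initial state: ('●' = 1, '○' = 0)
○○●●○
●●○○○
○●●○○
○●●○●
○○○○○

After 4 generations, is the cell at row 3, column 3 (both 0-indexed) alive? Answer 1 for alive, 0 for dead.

[0] ○○●●○
●●○○○
○●●○○
○●●○●
○○○○○
[1] ○●●○○
●○○●○
○○○●○
●●●●○
○●○○○
[2] ●●●○○
○●○●●
●○○●○
●●○●●
○○○●○
[3] ●●○○○
○○○●○
○○○○○
●●○●○
○○○●○
[4] ○○●○●
○○○○○
○○●○●
○○●○●
○○○○○

0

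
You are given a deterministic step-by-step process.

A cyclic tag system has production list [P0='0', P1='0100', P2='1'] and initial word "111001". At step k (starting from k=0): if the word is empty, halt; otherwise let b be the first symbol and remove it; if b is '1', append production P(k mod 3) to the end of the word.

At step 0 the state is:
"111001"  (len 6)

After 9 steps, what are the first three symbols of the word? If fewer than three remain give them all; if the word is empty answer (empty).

t=0: "111001"  (len 6)
t=1: "110010"  (len 6)
t=2: "100100100"  (len 9)
t=3: "001001001"  (len 9)
t=4: "01001001"  (len 8)
t=5: "1001001"  (len 7)
t=6: "0010011"  (len 7)
t=7: "010011"  (len 6)
t=8: "10011"  (len 5)
t=9: "00111"  (len 5)

001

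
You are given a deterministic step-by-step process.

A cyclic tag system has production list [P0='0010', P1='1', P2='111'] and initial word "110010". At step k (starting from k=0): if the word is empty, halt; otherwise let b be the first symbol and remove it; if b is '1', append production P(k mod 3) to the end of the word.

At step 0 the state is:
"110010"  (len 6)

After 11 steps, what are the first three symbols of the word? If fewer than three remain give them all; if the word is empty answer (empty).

111

t=0: "110010"  (len 6)
t=1: "100100010"  (len 9)
t=2: "001000101"  (len 9)
t=3: "01000101"  (len 8)
t=4: "1000101"  (len 7)
t=5: "0001011"  (len 7)
t=6: "001011"  (len 6)
t=7: "01011"  (len 5)
t=8: "1011"  (len 4)
t=9: "011111"  (len 6)
t=10: "11111"  (len 5)
t=11: "11111"  (len 5)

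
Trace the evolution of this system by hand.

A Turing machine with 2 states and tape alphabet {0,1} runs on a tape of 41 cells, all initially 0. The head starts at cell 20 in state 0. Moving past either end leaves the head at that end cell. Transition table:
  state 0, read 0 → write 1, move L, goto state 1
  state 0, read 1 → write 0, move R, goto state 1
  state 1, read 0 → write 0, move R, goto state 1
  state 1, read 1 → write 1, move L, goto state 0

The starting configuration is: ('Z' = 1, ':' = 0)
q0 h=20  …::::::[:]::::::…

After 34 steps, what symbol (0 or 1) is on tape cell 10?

1

gen 0: q0 h=20  …::::::[:]::::::…
gen 1: q1 h=19  …::::::[:]Z:::::…
gen 2: q1 h=20  …::::::[Z]::::::…
gen 3: q0 h=19  …::::::[:]Z:::::…
gen 4: q1 h=18  …::::::[:]ZZ::::…
gen 5: q1 h=19  …::::::[Z]Z:::::…
gen 6: q0 h=18  …::::::[:]ZZ::::…
gen 7: q1 h=17  …::::::[:]ZZZ:::…
gen 8: q1 h=18  …::::::[Z]ZZ::::…
gen 9: q0 h=17  …::::::[:]ZZZ:::…
gen 10: q1 h=16  …::::::[:]ZZZZ::…
gen 11: q1 h=17  …::::::[Z]ZZZ:::…
gen 12: q0 h=16  …::::::[:]ZZZZ::…
gen 13: q1 h=15  …::::::[:]ZZZZZ:…
gen 14: q1 h=16  …::::::[Z]ZZZZ::…
gen 15: q0 h=15  …::::::[:]ZZZZZ:…
gen 16: q1 h=14  …::::::[:]ZZZZZZ…
gen 17: q1 h=15  …::::::[Z]ZZZZZ:…
gen 18: q0 h=14  …::::::[:]ZZZZZZ…
gen 19: q1 h=13  …::::::[:]ZZZZZZ…
gen 20: q1 h=14  …::::::[Z]ZZZZZZ…
gen 21: q0 h=13  …::::::[:]ZZZZZZ…
gen 22: q1 h=12  …::::::[:]ZZZZZZ…
gen 23: q1 h=13  …::::::[Z]ZZZZZZ…
gen 24: q0 h=12  …::::::[:]ZZZZZZ…
gen 25: q1 h=11  …::::::[:]ZZZZZZ…
gen 26: q1 h=12  …::::::[Z]ZZZZZZ…
gen 27: q0 h=11  …::::::[:]ZZZZZZ…
gen 28: q1 h=10  …::::::[:]ZZZZZZ…
gen 29: q1 h=11  …::::::[Z]ZZZZZZ…
gen 30: q0 h=10  …::::::[:]ZZZZZZ…
gen 31: q1 h= 9  …::::::[:]ZZZZZZ…
gen 32: q1 h=10  …::::::[Z]ZZZZZZ…
gen 33: q0 h= 9  …::::::[:]ZZZZZZ…
gen 34: q1 h= 8  …::::::[:]ZZZZZZ…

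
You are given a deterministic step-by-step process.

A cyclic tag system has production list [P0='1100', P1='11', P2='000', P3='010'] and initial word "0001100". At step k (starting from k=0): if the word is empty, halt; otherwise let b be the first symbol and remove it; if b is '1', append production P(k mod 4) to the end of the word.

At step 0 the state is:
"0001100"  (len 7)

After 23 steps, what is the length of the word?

0) "0001100"  (len 7)
1) "001100"  (len 6)
2) "01100"  (len 5)
3) "1100"  (len 4)
4) "100010"  (len 6)
5) "000101100"  (len 9)
6) "00101100"  (len 8)
7) "0101100"  (len 7)
8) "101100"  (len 6)
9) "011001100"  (len 9)
10) "11001100"  (len 8)
11) "1001100000"  (len 10)
12) "001100000010"  (len 12)
13) "01100000010"  (len 11)
14) "1100000010"  (len 10)
15) "100000010000"  (len 12)
16) "00000010000010"  (len 14)
17) "0000010000010"  (len 13)
18) "000010000010"  (len 12)
19) "00010000010"  (len 11)
20) "0010000010"  (len 10)
21) "010000010"  (len 9)
22) "10000010"  (len 8)
23) "0000010000"  (len 10)

10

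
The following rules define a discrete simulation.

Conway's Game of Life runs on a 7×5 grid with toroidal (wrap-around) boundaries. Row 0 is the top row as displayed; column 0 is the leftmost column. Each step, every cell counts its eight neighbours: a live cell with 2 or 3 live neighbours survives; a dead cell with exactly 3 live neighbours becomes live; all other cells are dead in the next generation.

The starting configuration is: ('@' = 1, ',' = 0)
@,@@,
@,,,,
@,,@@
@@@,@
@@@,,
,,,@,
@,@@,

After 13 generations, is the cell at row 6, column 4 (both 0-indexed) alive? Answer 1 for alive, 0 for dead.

1

t=0: @,@@,
@,,,,
@,,@@
@@@,@
@@@,,
,,,@,
@,@@,
t=1: @,@@,
@,@,,
,,@@,
,,,,,
,,,,,
@,,@,
,,,,,
t=2: ,,@@@
,,,,,
,@@@,
,,,,,
,,,,,
,,,,,
,@@@,
t=3: ,@,,@
,@,,@
,,@,,
,,@,,
,,,,,
,,@,,
,@,,@
t=4: ,@@@@
,@@@,
,@@@,
,,,,,
,,,,,
,,,,,
,@@@,
t=5: ,,,,@
,,,,,
,@,@,
,,@,,
,,,,,
,,@,,
@@,,@
t=6: ,,,,@
,,,,,
,,@,,
,,@,,
,,,,,
@@,,,
@@,@@
t=7: ,,,@@
,,,,,
,,,,,
,,,,,
,@,,,
,@@,,
,@@@,
t=8: ,,,@@
,,,,,
,,,,,
,,,,,
,@@,,
@,,@,
@@,,@
t=9: ,,,@@
,,,,,
,,,,,
,,,,,
,@@,,
,,,@,
,@@,,
t=10: ,,@@,
,,,,,
,,,,,
,,,,,
,,@,,
,,,@,
,,@,@
t=11: ,,@@,
,,,,,
,,,,,
,,,,,
,,,,,
,,@@,
,,@,@
t=12: ,,@@,
,,,,,
,,,,,
,,,,,
,,,,,
,,@@,
,@,,@
t=13: ,,@@,
,,,,,
,,,,,
,,,,,
,,,,,
,,@@,
,@,,@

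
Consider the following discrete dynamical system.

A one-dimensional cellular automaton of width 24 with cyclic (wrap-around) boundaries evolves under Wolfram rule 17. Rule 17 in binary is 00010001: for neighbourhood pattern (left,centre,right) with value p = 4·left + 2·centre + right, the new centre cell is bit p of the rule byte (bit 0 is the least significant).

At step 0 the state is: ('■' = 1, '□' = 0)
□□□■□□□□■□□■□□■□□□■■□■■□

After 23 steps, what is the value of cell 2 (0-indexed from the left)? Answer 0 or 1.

0

gen 0: □□□■□□□□■□□■□□■□□□■■□■■□
gen 1: ■■□□■■■□□■□□■□□■■□□□□□□■
gen 2: □□■□□□□■□□■□□■□□□■■■■■□□
gen 3: ■□□■■■□□■□□■□□■■□□□□□□■■
gen 4: □■□□□□■□□■□□■□□□■■■■■□□□
gen 5: □□■■■□□■□□■□□■■□□□□□□■■■
gen 6: ■□□□□■□□■□□■□□□■■■■■□□□□
gen 7: □■■■□□■□□■□□■■□□□□□□■■■□
gen 8: □□□□■□□■□□■□□□■■■■■□□□□■
gen 9: ■■■□□■□□■□□■■□□□□□□■■■□□
gen 10: □□□■□□■□□■□□□■■■■■□□□□■□
gen 11: ■■□□■□□■□□■■□□□□□□■■■□□■
gen 12: □□■□□■□□■□□□■■■■■□□□□■□□
gen 13: ■□□■□□■□□■■□□□□□□■■■□□■■
gen 14: □■□□■□□■□□□■■■■■□□□□■□□□
gen 15: □□■□□■□□■■□□□□□□■■■□□■■■
gen 16: ■□□■□□■□□□■■■■■□□□□■□□□□
gen 17: □■□□■□□■■□□□□□□■■■□□■■■□
gen 18: □□■□□■□□□■■■■■□□□□■□□□□■
gen 19: ■□□■□□■■□□□□□□■■■□□■■■□□
gen 20: □■□□■□□□■■■■■□□□□■□□□□■□
gen 21: □□■□□■■□□□□□□■■■□□■■■□□■
gen 22: ■□□■□□□■■■■■□□□□■□□□□■□□
gen 23: □■□□■■□□□□□□■■■□□■■■□□■□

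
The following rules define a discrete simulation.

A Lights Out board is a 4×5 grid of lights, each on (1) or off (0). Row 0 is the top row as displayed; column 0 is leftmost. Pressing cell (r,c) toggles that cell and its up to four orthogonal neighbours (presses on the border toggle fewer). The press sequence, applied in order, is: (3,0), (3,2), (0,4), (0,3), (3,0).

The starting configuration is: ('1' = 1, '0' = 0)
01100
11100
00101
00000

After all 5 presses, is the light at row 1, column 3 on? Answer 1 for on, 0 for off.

step 0: 01100
11100
00101
00000
step 1: 01100
11100
10101
11000
step 2: 01100
11100
10001
10110
step 3: 01111
11101
10001
10110
step 4: 01000
11111
10001
10110
step 5: 01000
11111
00001
01110

1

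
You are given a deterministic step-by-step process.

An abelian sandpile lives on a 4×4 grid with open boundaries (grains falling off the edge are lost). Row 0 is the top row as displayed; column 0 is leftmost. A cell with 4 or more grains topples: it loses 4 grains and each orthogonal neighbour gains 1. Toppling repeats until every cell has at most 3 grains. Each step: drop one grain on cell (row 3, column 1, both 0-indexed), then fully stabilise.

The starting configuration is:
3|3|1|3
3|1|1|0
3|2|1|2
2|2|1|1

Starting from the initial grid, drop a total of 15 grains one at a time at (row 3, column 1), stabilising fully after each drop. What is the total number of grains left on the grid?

28

step 0: 3|3|1|3
3|1|1|0
3|2|1|2
2|2|1|1
step 1: 3|3|1|3
3|1|1|0
3|2|1|2
2|3|1|1
step 2: 3|3|1|3
3|1|1|0
3|3|1|2
3|0|2|1
step 3: 3|3|1|3
3|1|1|0
3|3|1|2
3|1|2|1
step 4: 3|3|1|3
3|1|1|0
3|3|1|2
3|2|2|1
step 5: 3|3|1|3
3|1|1|0
3|3|1|2
3|3|2|1
step 6: 1|1|2|3
2|0|2|0
2|2|2|2
1|2|3|1
step 7: 1|1|2|3
2|0|2|0
2|2|2|2
1|3|3|1
step 8: 1|1|2|3
2|0|2|0
2|3|3|2
2|1|0|2
step 9: 1|1|2|3
2|0|2|0
2|3|3|2
2|2|0|2
step 10: 1|1|2|3
2|0|2|0
2|3|3|2
2|3|0|2
step 11: 1|1|2|3
2|1|3|0
3|1|0|3
3|1|2|2
step 12: 1|1|2|3
2|1|3|0
3|1|0|3
3|2|2|2
step 13: 1|1|2|3
2|1|3|0
3|1|0|3
3|3|2|2
step 14: 1|1|2|3
3|1|3|0
0|3|0|3
1|1|3|2
step 15: 1|1|2|3
3|1|3|0
0|3|0|3
1|2|3|2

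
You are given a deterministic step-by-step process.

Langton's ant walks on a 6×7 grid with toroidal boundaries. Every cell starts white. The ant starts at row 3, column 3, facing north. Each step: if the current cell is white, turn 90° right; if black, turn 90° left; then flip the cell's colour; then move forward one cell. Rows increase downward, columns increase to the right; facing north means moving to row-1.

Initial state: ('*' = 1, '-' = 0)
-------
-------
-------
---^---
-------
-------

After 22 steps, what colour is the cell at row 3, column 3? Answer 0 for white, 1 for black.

step 0: -------
-------
-------
---^---
-------
-------
step 1: -------
-------
-------
---*>--
-------
-------
step 2: -------
-------
-------
---**--
----v--
-------
step 3: -------
-------
-------
---**--
---<*--
-------
step 4: -------
-------
-------
---^*--
---**--
-------
step 5: -------
-------
-------
--<-*--
---**--
-------
step 6: -------
-------
--^----
--*-*--
---**--
-------
step 7: -------
-------
--*>---
--*-*--
---**--
-------
step 8: -------
-------
--**---
--*v*--
---**--
-------
step 9: -------
-------
--**---
--<**--
---**--
-------
step 10: -------
-------
--**---
---**--
--v**--
-------
step 11: -------
-------
--**---
---**--
-<***--
-------
step 12: -------
-------
--**---
-^-**--
-****--
-------
step 13: -------
-------
--**---
-*>**--
-****--
-------
step 14: -------
-------
--**---
-****--
-*v**--
-------
step 15: -------
-------
--**---
-****--
-*->*--
-------
step 16: -------
-------
--**---
-**^*--
-*--*--
-------
step 17: -------
-------
--**---
-*<-*--
-*--*--
-------
step 18: -------
-------
--**---
-*--*--
-*v-*--
-------
step 19: -------
-------
--**---
-*--*--
-<*-*--
-------
step 20: -------
-------
--**---
-*--*--
--*-*--
-v-----
step 21: -------
-------
--**---
-*--*--
--*-*--
<*-----
step 22: -------
-------
--**---
-*--*--
^-*-*--
**-----

0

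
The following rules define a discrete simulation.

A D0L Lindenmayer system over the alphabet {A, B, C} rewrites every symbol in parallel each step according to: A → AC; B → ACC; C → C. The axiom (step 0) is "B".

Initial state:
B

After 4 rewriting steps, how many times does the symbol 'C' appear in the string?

k=0  B
k=1  ACC
k=2  ACCC
k=3  ACCCC
k=4  ACCCCC

5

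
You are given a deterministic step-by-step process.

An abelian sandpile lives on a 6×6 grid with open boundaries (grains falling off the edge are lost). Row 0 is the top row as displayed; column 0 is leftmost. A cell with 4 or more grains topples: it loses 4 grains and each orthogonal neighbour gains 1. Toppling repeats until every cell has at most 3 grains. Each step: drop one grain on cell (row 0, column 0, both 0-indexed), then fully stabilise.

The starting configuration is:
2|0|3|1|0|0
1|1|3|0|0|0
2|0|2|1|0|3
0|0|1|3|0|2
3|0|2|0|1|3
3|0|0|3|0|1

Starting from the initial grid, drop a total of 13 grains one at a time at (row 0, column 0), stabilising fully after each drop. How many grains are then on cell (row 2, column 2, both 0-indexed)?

k=0  2|0|3|1|0|0
1|1|3|0|0|0
2|0|2|1|0|3
0|0|1|3|0|2
3|0|2|0|1|3
3|0|0|3|0|1
k=1  3|0|3|1|0|0
1|1|3|0|0|0
2|0|2|1|0|3
0|0|1|3|0|2
3|0|2|0|1|3
3|0|0|3|0|1
k=2  0|1|3|1|0|0
2|1|3|0|0|0
2|0|2|1|0|3
0|0|1|3|0|2
3|0|2|0|1|3
3|0|0|3|0|1
k=3  1|1|3|1|0|0
2|1|3|0|0|0
2|0|2|1|0|3
0|0|1|3|0|2
3|0|2|0|1|3
3|0|0|3|0|1
k=4  2|1|3|1|0|0
2|1|3|0|0|0
2|0|2|1|0|3
0|0|1|3|0|2
3|0|2|0|1|3
3|0|0|3|0|1
k=5  3|1|3|1|0|0
2|1|3|0|0|0
2|0|2|1|0|3
0|0|1|3|0|2
3|0|2|0|1|3
3|0|0|3|0|1
k=6  0|2|3|1|0|0
3|1|3|0|0|0
2|0|2|1|0|3
0|0|1|3|0|2
3|0|2|0|1|3
3|0|0|3|0|1
k=7  1|2|3|1|0|0
3|1|3|0|0|0
2|0|2|1|0|3
0|0|1|3|0|2
3|0|2|0|1|3
3|0|0|3|0|1
k=8  2|2|3|1|0|0
3|1|3|0|0|0
2|0|2|1|0|3
0|0|1|3|0|2
3|0|2|0|1|3
3|0|0|3|0|1
k=9  3|2|3|1|0|0
3|1|3|0|0|0
2|0|2|1|0|3
0|0|1|3|0|2
3|0|2|0|1|3
3|0|0|3|0|1
k=10  1|3|3|1|0|0
0|2|3|0|0|0
3|0|2|1|0|3
0|0|1|3|0|2
3|0|2|0|1|3
3|0|0|3|0|1
k=11  2|3|3|1|0|0
0|2|3|0|0|0
3|0|2|1|0|3
0|0|1|3|0|2
3|0|2|0|1|3
3|0|0|3|0|1
k=12  3|3|3|1|0|0
0|2|3|0|0|0
3|0|2|1|0|3
0|0|1|3|0|2
3|0|2|0|1|3
3|0|0|3|0|1
k=13  1|2|1|2|0|0
2|0|1|1|0|0
3|1|3|1|0|3
0|0|1|3|0|2
3|0|2|0|1|3
3|0|0|3|0|1

3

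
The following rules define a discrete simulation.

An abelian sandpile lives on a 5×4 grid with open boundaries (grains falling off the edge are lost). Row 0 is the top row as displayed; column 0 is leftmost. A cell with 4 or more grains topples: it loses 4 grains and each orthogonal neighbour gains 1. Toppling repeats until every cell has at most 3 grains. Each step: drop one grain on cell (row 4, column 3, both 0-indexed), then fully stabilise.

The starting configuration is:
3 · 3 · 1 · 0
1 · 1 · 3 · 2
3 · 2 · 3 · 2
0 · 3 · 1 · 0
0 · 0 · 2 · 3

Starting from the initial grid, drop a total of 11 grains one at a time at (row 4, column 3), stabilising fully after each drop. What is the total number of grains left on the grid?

37

0) 3 · 3 · 1 · 0
1 · 1 · 3 · 2
3 · 2 · 3 · 2
0 · 3 · 1 · 0
0 · 0 · 2 · 3
1) 3 · 3 · 1 · 0
1 · 1 · 3 · 2
3 · 2 · 3 · 2
0 · 3 · 1 · 1
0 · 0 · 3 · 0
2) 3 · 3 · 1 · 0
1 · 1 · 3 · 2
3 · 2 · 3 · 2
0 · 3 · 1 · 1
0 · 0 · 3 · 1
3) 3 · 3 · 1 · 0
1 · 1 · 3 · 2
3 · 2 · 3 · 2
0 · 3 · 1 · 1
0 · 0 · 3 · 2
4) 3 · 3 · 1 · 0
1 · 1 · 3 · 2
3 · 2 · 3 · 2
0 · 3 · 1 · 1
0 · 0 · 3 · 3
5) 3 · 3 · 1 · 0
1 · 1 · 3 · 2
3 · 2 · 3 · 2
0 · 3 · 2 · 2
0 · 1 · 0 · 1
6) 3 · 3 · 1 · 0
1 · 1 · 3 · 2
3 · 2 · 3 · 2
0 · 3 · 2 · 2
0 · 1 · 0 · 2
7) 3 · 3 · 1 · 0
1 · 1 · 3 · 2
3 · 2 · 3 · 2
0 · 3 · 2 · 2
0 · 1 · 0 · 3
8) 3 · 3 · 1 · 0
1 · 1 · 3 · 2
3 · 2 · 3 · 2
0 · 3 · 2 · 3
0 · 1 · 1 · 0
9) 3 · 3 · 1 · 0
1 · 1 · 3 · 2
3 · 2 · 3 · 2
0 · 3 · 2 · 3
0 · 1 · 1 · 1
10) 3 · 3 · 1 · 0
1 · 1 · 3 · 2
3 · 2 · 3 · 2
0 · 3 · 2 · 3
0 · 1 · 1 · 2
11) 3 · 3 · 1 · 0
1 · 1 · 3 · 2
3 · 2 · 3 · 2
0 · 3 · 2 · 3
0 · 1 · 1 · 3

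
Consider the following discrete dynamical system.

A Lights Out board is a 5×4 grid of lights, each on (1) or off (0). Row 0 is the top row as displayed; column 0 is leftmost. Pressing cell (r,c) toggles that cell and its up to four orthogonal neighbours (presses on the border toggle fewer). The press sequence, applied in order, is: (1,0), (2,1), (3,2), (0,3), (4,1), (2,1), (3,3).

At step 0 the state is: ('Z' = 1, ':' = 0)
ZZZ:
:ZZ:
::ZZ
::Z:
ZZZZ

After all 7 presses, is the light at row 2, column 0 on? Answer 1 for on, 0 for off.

1

gen 0: ZZZ:
:ZZ:
::ZZ
::Z:
ZZZZ
gen 1: :ZZ:
Z:Z:
Z:ZZ
::Z:
ZZZZ
gen 2: :ZZ:
ZZZ:
:Z:Z
:ZZ:
ZZZZ
gen 3: :ZZ:
ZZZ:
:ZZZ
:::Z
ZZ:Z
gen 4: :Z:Z
ZZZZ
:ZZZ
:::Z
ZZ:Z
gen 5: :Z:Z
ZZZZ
:ZZZ
:Z:Z
::ZZ
gen 6: :Z:Z
Z:ZZ
Z::Z
:::Z
::ZZ
gen 7: :Z:Z
Z:ZZ
Z:::
::Z:
::Z:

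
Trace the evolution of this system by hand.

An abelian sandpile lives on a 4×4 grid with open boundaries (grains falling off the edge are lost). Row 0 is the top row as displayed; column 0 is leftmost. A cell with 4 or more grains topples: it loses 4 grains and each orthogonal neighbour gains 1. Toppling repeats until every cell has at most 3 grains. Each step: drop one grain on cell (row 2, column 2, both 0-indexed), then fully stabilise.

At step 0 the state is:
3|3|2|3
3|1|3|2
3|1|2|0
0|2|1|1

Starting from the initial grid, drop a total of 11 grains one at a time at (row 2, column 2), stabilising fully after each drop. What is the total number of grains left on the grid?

k=0  3|3|2|3
3|1|3|2
3|1|2|0
0|2|1|1
k=1  3|3|2|3
3|1|3|2
3|1|3|0
0|2|1|1
k=2  3|3|3|3
3|2|0|3
3|2|1|1
0|2|2|1
k=3  3|3|3|3
3|2|0|3
3|2|2|1
0|2|2|1
k=4  3|3|3|3
3|2|0|3
3|2|3|1
0|2|2|1
k=5  3|3|3|3
3|2|1|3
3|3|0|2
0|2|3|1
k=6  3|3|3|3
3|2|1|3
3|3|1|2
0|2|3|1
k=7  3|3|3|3
3|2|1|3
3|3|2|2
0|2|3|1
k=8  3|3|3|3
3|2|1|3
3|3|3|2
0|2|3|1
k=9  1|2|2|1
2|3|2|2
2|0|1|1
2|1|2|3
k=10  1|2|2|1
2|3|2|2
2|0|2|1
2|1|2|3
k=11  1|2|2|1
2|3|2|2
2|0|3|1
2|1|2|3

29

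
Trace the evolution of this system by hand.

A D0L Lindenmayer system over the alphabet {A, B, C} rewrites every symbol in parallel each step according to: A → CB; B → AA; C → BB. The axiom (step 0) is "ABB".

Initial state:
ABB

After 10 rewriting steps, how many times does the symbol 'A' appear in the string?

[0] ABB
[1] CBAAAA
[2] BBAACBCBCBCB
[3] AAAACBCBBBAABBAABBAABBAA
[4] CBCBCBCBBBAABBAAAAAACBCBAAAACBCBAAAACBCBAAAACBCB
[5] BBAABBAABBAABBAAAAAACBCBAAAACBCBCBCBCBCBBBAABBAACBCBCBCBBBAABBAACBCBCBCBBBAABBAACBCBCBCBBBAABBAA
[6] AAAACBCBAAAACBCBAAAACBCBAAAACBCBCBCBCBCBBBAABBAACBCBCBCBBB…AABBAABBAAAAAACBCBAAAACBCBBBAABBAABBAABBAAAAAACBCBAAAACBCB  (len 192)
[7] CBCBCBCBBBAABBAACBCBCBCBBBAABBAACBCBCBCBBBAABBAACBCBCBCBBB…CBAAAACBCBAAAACBCBAAAACBCBCBCBCBCBBBAABBAACBCBCBCBBBAABBAA  (len 384)
[8] BBAABBAABBAABBAAAAAACBCBAAAACBCBBBAABBAABBAABBAAAAAACBCBAA…AABBAABBAAAAAACBCBAAAACBCBBBAABBAABBAABBAAAAAACBCBAAAACBCB  (len 768)
[9] AAAACBCBAAAACBCBAAAACBCBAAAACBCBCBCBCBCBBBAABBAACBCBCBCBBB…CBAAAACBCBAAAACBCBAAAACBCBCBCBCBCBBBAABBAACBCBCBCBBBAABBAA  (len 1536)
[10] CBCBCBCBBBAABBAACBCBCBCBBBAABBAACBCBCBCBBBAABBAACBCBCBCBBB…AABBAABBAAAAAACBCBAAAACBCBBBAABBAABBAABBAAAAAACBCBAAAACBCB  (len 3072)

1184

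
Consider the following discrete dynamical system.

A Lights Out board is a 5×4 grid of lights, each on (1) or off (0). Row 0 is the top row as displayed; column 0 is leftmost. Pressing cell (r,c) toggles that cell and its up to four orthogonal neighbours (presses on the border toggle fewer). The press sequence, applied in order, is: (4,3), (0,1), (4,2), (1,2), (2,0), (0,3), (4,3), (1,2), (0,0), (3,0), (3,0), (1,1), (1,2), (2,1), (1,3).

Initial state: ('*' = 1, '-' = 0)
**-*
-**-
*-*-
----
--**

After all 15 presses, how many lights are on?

14

t=0: **-*
-**-
*-*-
----
--**
t=1: **-*
-**-
*-*-
---*
----
t=2: --**
--*-
*-*-
---*
----
t=3: --**
--*-
*-*-
--**
-***
t=4: ---*
-*-*
*---
--**
-***
t=5: ---*
**-*
-*--
*-**
-***
t=6: --*-
**--
-*--
*-**
-***
t=7: --*-
**--
-*--
*-*-
-*--
t=8: ----
*-**
-**-
*-*-
-*--
t=9: **--
--**
-**-
*-*-
-*--
t=10: **--
--**
***-
-**-
**--
t=11: **--
--**
-**-
*-*-
-*--
t=12: *---
**-*
--*-
*-*-
-*--
t=13: *-*-
*-*-
----
*-*-
-*--
t=14: *-*-
***-
***-
***-
-*--
t=15: *-**
**-*
****
***-
-*--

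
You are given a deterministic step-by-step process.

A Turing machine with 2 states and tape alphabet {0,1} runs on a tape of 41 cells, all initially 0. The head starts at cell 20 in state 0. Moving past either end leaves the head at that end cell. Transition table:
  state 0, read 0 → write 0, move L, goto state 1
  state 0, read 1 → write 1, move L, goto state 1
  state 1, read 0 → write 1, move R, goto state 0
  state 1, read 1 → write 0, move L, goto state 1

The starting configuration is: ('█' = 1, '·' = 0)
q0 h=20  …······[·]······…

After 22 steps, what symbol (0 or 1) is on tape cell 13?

k=0  q0 h=20  …······[·]······…
k=1  q1 h=19  …······[·]······…
k=2  q0 h=20  …·····█[·]······…
k=3  q1 h=19  …······[█]······…
k=4  q1 h=18  …······[·]······…
k=5  q0 h=19  …·····█[·]······…
k=6  q1 h=18  …······[█]······…
k=7  q1 h=17  …······[·]······…
k=8  q0 h=18  …·····█[·]······…
k=9  q1 h=17  …······[█]······…
k=10  q1 h=16  …······[·]······…
k=11  q0 h=17  …·····█[·]······…
k=12  q1 h=16  …······[█]······…
k=13  q1 h=15  …······[·]······…
k=14  q0 h=16  …·····█[·]······…
k=15  q1 h=15  …······[█]······…
k=16  q1 h=14  …······[·]······…
k=17  q0 h=15  …·····█[·]······…
k=18  q1 h=14  …······[█]······…
k=19  q1 h=13  …······[·]······…
k=20  q0 h=14  …·····█[·]······…
k=21  q1 h=13  …······[█]······…
k=22  q1 h=12  …······[·]······…

0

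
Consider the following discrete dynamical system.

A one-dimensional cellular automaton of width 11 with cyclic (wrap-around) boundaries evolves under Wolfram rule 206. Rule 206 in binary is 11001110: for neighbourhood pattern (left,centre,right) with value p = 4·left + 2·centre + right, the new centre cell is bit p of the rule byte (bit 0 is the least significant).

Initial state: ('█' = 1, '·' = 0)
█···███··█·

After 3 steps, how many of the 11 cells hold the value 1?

[0] █···███··█·
[1] █··████·██·
[2] █·█████·██·
[3] █·█████·██·

8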